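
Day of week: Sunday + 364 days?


Sunday

Start: Sunday (index 6)
(6 + 364) mod 7
= 370 mod 7
= 6
Index 6 → Sunday


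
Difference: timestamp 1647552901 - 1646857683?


695218 seconds (193.1 hours / 8.05 days)

Difference = 1647552901 - 1646857683 = 695218 seconds
In hours: 695218 / 3600 ≈ 193.1
In days: 695218 / 86400 ≈ 8.05


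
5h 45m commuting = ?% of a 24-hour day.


Time: 345 minutes
Day: 1440 minutes
Percentage = (345/1440) × 100 ≈ 24.0%

24.0%


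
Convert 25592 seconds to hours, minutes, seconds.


7h 6m 32s

Hours: 25592 ÷ 3600 = 7 remainder 392
Minutes: 392 ÷ 60 = 6 remainder 32
Seconds: 32


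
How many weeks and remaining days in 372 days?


Weeks: 372 ÷ 7 = 53 remainder 1

53 weeks 1 days


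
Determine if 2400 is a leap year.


Rules: divisible by 4 AND (not by 100 OR by 400)
2400 ÷ 4 = 600 exactly → divisible by 4
2400 ÷ 100 = 24 exactly → divisible by 100
2400 ÷ 400 = 6 exactly → divisible by 400
Divisible by 400 → leap year

Yes


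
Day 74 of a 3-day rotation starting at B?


Shift C

Shifts: A, B, C
Start: B (index 1)
Day 74: (1 + 74 - 1) mod 3
= 74 mod 3
= 2
Index 2 → shift C


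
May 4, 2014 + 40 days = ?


June 13, 2014

Start: May 4, 2014
Add 40 days
May 4 → June 1: 31 - 4 + 1 = 28 days (40 - 28 = 12 left)
June 1 + 12 = June 13, 2014


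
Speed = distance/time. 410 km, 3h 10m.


Distance: 410 km
Time: 3h 10m = 190 min = 190/60 = 19/6 hours
Speed = 410 ÷ (19/6) = 410 × 6 / 19 = 2460/19 ≈ 129.5 km/h

129.5 km/h


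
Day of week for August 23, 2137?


Friday

Zeller's congruence:
q=23, m=8, k=37, j=21
h = (23 + ⌊13×9/5⌋ + 37 + ⌊37/4⌋ + ⌊21/4⌋ - 2×21) mod 7
= (23 + 23 + 37 + 9 + 5 - 42) mod 7
= 55 mod 7 = 6
h=6 → Friday


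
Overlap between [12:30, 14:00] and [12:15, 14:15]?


Meeting A: 750-840 (in minutes from midnight)
Meeting B: 735-855
Overlap start = max(750, 735) = 750
Overlap end = min(840, 855) = 840
Overlap = max(0, 840 - 750) = 90 min

90 minutes


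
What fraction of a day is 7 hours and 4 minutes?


0.2944 (29.44%)

Total minutes: 7×60 + 4 = 424
Day = 24×60 = 1440 minutes
Fraction = 424/1440 ≈ 0.2944
As a percentage: 424/1440 × 100 ≈ 29.44%


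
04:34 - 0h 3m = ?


Start: 274 minutes from midnight
Subtract: 3 minutes
Remaining: 274 - 3 = 271
Hours: 4, Minutes: 31

04:31


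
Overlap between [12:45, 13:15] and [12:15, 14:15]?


30 minutes

Meeting A: 765-795 (in minutes from midnight)
Meeting B: 735-855
Overlap start = max(765, 735) = 765
Overlap end = min(795, 855) = 795
Overlap = max(0, 795 - 765) = 30 min


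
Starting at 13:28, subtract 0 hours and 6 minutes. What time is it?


Start: 808 minutes from midnight
Subtract: 6 minutes
Remaining: 808 - 6 = 802
Hours: 13, Minutes: 22

13:22


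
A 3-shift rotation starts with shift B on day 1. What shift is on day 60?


Shifts: A, B, C
Start: B (index 1)
Day 60: (1 + 60 - 1) mod 3
= 60 mod 3
= 0
Index 0 → shift A

Shift A


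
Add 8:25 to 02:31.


Start: 151 minutes from midnight
Add: 505 minutes
Total: 656 minutes
Hours: 656 ÷ 60 = 10 remainder 56

10:56


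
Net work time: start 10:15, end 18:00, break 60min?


Total time = (18×60+0) - (10×60+15)
= 1080 - 615 = 465 min
Minus break: 465 - 60 = 405 min
= 6h 45m

6h 45m (405 minutes)


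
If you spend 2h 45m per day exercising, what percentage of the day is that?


Time: 165 minutes
Day: 1440 minutes
Percentage = (165/1440) × 100 ≈ 11.5%

11.5%


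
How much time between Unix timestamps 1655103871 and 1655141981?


38110 seconds (10.6 hours / 0.44 days)

Difference = 1655141981 - 1655103871 = 38110 seconds
In hours: 38110 / 3600 ≈ 10.6
In days: 38110 / 86400 ≈ 0.44


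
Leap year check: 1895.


Rules: divisible by 4 AND (not by 100 OR by 400)
1895 ÷ 4 = 473 remainder 3 → not divisible by 4
Not divisible by 4 → not a leap year

No


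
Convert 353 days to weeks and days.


Weeks: 353 ÷ 7 = 50 remainder 3

50 weeks 3 days


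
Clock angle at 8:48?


Hour hand = 8×30 + 48×0.5 = 264.0°
Minute hand = 48×6 = 288°
Difference = |264.0 - 288| = 24.0°

24.0°


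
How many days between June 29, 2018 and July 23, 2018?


From June 29, 2018 to July 23, 2018
Rest of June 2018: 30 - 29 = 1
Days into July 2018: 23
Total = 1 + 23 = 24 days

24 days


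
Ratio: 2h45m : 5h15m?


11:21 (0.52)

Duration 1: 165 minutes
Duration 2: 315 minutes
Ratio = 165:315
GCD = 15
Simplified = 11:21
As a decimal: 11/21 ≈ 0.52


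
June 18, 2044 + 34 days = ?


Start: June 18, 2044
Add 34 days
June 18 → July 1: 30 - 18 + 1 = 13 days (34 - 13 = 21 left)
July 1 + 21 = July 22, 2044

July 22, 2044


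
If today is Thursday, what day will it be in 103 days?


Tuesday

Start: Thursday (index 3)
(3 + 103) mod 7
= 106 mod 7
= 1
Index 1 → Tuesday


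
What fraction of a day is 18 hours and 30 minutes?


0.7708 (77.08%)

Total minutes: 18×60 + 30 = 1110
Day = 24×60 = 1440 minutes
Fraction = 1110/1440 ≈ 0.7708
As a percentage: 1110/1440 × 100 ≈ 77.08%


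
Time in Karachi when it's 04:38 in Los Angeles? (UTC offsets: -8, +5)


Time difference = UTC+5 - UTC-8 = +13 hours
New hour = (4 + 13) mod 24
= 17 mod 24 = 17
Minutes unchanged → 17:38

17:38


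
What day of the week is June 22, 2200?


Zeller's congruence:
q=22, m=6, k=0, j=22
h = (22 + ⌊13×7/5⌋ + 0 + ⌊0/4⌋ + ⌊22/4⌋ - 2×22) mod 7
= (22 + 18 + 0 + 0 + 5 - 44) mod 7
= 1 mod 7 = 1
h=1 → Sunday

Sunday


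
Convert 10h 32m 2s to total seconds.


Hours: 10 × 3600 = 36000
Minutes: 32 × 60 = 1920
Seconds: 2
Total = 36000 + 1920 + 2 = 37922

37922 seconds


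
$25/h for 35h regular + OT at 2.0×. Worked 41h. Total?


$1175.00

Regular: 35h × $25 = $875.00
Overtime: 41 - 35 = 6h
OT pay: 6h × $25 × 2.0 = $300.00
Total = $875.00 + $300.00 = $1175.00


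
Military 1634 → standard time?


4:34 PM

Hour: 16
16 - 12 = 4 → PM


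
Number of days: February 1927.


Month: February (month 2)
February: 28 or 29 (leap year)
1927 leap year? No

28 days


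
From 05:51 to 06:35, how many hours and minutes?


End time in minutes: 6×60 + 35 = 395
Start time in minutes: 5×60 + 51 = 351
Difference = 395 - 351 = 44 minutes
= 0 hours 44 minutes

0h 44m


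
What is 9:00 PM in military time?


Input: 9:00 PM
PM: 9 + 12 = 21

21:00


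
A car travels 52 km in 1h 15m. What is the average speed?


Distance: 52 km
Time: 1h 15m = 75 min = 75/60 = 5/4 hours
Speed = 52 ÷ (5/4) = 52 × 4 / 5 = 208/5 = 41.6 km/h

41.6 km/h


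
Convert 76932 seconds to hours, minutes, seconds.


21h 22m 12s

Hours: 76932 ÷ 3600 = 21 remainder 1332
Minutes: 1332 ÷ 60 = 22 remainder 12
Seconds: 12


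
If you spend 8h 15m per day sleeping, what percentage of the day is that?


Time: 495 minutes
Day: 1440 minutes
Percentage = (495/1440) × 100 ≈ 34.4%

34.4%


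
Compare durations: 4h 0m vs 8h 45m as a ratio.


16:35 (0.46)

Duration 1: 240 minutes
Duration 2: 525 minutes
Ratio = 240:525
GCD = 15
Simplified = 16:35
As a decimal: 16/35 ≈ 0.46


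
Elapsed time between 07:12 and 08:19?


1h 7m

End time in minutes: 8×60 + 19 = 499
Start time in minutes: 7×60 + 12 = 432
Difference = 499 - 432 = 67 minutes
= 1 hours 7 minutes


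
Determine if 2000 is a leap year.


Yes

Rules: divisible by 4 AND (not by 100 OR by 400)
2000 ÷ 4 = 500 exactly → divisible by 4
2000 ÷ 100 = 20 exactly → divisible by 100
2000 ÷ 400 = 5 exactly → divisible by 400
Divisible by 400 → leap year


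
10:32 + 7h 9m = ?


17:41

Start: 632 minutes from midnight
Add: 429 minutes
Total: 1061 minutes
Hours: 1061 ÷ 60 = 17 remainder 41


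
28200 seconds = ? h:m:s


Hours: 28200 ÷ 3600 = 7 remainder 3000
Minutes: 3000 ÷ 60 = 50 remainder 0
Seconds: 0

7h 50m 0s


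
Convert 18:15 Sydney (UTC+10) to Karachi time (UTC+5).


13:15

Time difference = UTC+5 - UTC+10 = -5 hours
New hour = (18 -5) mod 24
= 13 mod 24 = 13
Minutes unchanged → 13:15


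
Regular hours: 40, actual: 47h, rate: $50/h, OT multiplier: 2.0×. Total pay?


Regular: 40h × $50 = $2000.00
Overtime: 47 - 40 = 7h
OT pay: 7h × $50 × 2.0 = $700.00
Total = $2000.00 + $700.00 = $2700.00

$2700.00


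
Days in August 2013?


Month: August (month 8)
August has 31 days

31 days


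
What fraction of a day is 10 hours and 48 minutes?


0.4500 (45.00%)

Total minutes: 10×60 + 48 = 648
Day = 24×60 = 1440 minutes
Fraction = 648/1440 = 0.4500
As a percentage: 648/1440 × 100 = 45.00%


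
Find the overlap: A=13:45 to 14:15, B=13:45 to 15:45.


Meeting A: 825-855 (in minutes from midnight)
Meeting B: 825-945
Overlap start = max(825, 825) = 825
Overlap end = min(855, 945) = 855
Overlap = max(0, 855 - 825) = 30 min

30 minutes


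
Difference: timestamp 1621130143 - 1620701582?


Difference = 1621130143 - 1620701582 = 428561 seconds
In hours: 428561 / 3600 ≈ 119.0
In days: 428561 / 86400 ≈ 4.96

428561 seconds (119.0 hours / 4.96 days)


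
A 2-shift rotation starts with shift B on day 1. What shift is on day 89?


Shifts: A, B
Start: B (index 1)
Day 89: (1 + 89 - 1) mod 2
= 89 mod 2
= 1
Index 1 → shift B

Shift B


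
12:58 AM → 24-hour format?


00:58

Input: 12:58 AM
12 AM → 00 (midnight)


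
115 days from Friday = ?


Monday

Start: Friday (index 4)
(4 + 115) mod 7
= 119 mod 7
= 0
Index 0 → Monday


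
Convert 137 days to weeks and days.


19 weeks 4 days

Weeks: 137 ÷ 7 = 19 remainder 4


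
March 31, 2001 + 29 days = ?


April 29, 2001

Start: March 31, 2001
Add 29 days
March 31 → April 1: 31 - 31 + 1 = 1 days (29 - 1 = 28 left)
April 1 + 28 = April 29, 2001


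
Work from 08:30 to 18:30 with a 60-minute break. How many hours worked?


9h 0m (540 minutes)

Total time = (18×60+30) - (8×60+30)
= 1110 - 510 = 600 min
Minus break: 600 - 60 = 540 min
= 9h 0m


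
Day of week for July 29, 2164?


Zeller's congruence:
q=29, m=7, k=64, j=21
h = (29 + ⌊13×8/5⌋ + 64 + ⌊64/4⌋ + ⌊21/4⌋ - 2×21) mod 7
= (29 + 20 + 64 + 16 + 5 - 42) mod 7
= 92 mod 7 = 1
h=1 → Sunday

Sunday


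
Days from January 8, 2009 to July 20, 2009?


From January 8, 2009 to July 20, 2009
Rest of January 2009: 31 - 8 = 23
Full months: February 2009 28, March 31, April 30, May 31, June 30
Days into July 2009: 20
Total = 23 + 28 + 31 + 30 + 31 + 30 + 20 = 193 days

193 days


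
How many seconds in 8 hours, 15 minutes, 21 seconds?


Hours: 8 × 3600 = 28800
Minutes: 15 × 60 = 900
Seconds: 21
Total = 28800 + 900 + 21 = 29721

29721 seconds


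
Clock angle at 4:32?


56.0°

Hour hand = 4×30 + 32×0.5 = 136.0°
Minute hand = 32×6 = 192°
Difference = |136.0 - 192| = 56.0°


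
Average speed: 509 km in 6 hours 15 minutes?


Distance: 509 km
Time: 6h 15m = 375 min = 375/60 = 25/4 hours
Speed = 509 ÷ (25/4) = 509 × 4 / 25 = 2036/25 ≈ 81.4 km/h

81.4 km/h


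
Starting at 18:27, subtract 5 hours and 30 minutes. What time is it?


Start: 1107 minutes from midnight
Subtract: 330 minutes
Remaining: 1107 - 330 = 777
Hours: 12, Minutes: 57

12:57


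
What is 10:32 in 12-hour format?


10:32 AM

Hour: 10
10 < 12 → AM


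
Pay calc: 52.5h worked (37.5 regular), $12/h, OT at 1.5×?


$720.00

Regular: 37.5h × $12 = $450.00
Overtime: 52.5 - 37.5 = 15.0h
OT pay: 15.0h × $12 × 1.5 = $270.00
Total = $450.00 + $270.00 = $720.00


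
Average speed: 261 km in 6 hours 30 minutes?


40.2 km/h

Distance: 261 km
Time: 6h 30m = 390 min = 390/60 = 13/2 hours
Speed = 261 ÷ (13/2) = 261 × 2 / 13 = 522/13 ≈ 40.2 km/h


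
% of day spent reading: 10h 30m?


43.8%

Time: 630 minutes
Day: 1440 minutes
Percentage = (630/1440) × 100 ≈ 43.8%


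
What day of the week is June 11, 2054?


Thursday

Zeller's congruence:
q=11, m=6, k=54, j=20
h = (11 + ⌊13×7/5⌋ + 54 + ⌊54/4⌋ + ⌊20/4⌋ - 2×20) mod 7
= (11 + 18 + 54 + 13 + 5 - 40) mod 7
= 61 mod 7 = 5
h=5 → Thursday


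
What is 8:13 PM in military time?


Input: 8:13 PM
PM: 8 + 12 = 20

20:13


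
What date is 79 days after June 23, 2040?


Start: June 23, 2040
Add 79 days
June 23 → July 1: 30 - 23 + 1 = 8 days (79 - 8 = 71 left)
July 1 → August 1: 31 - 1 + 1 = 31 days (71 - 31 = 40 left)
August 1 → September 1: 31 - 1 + 1 = 31 days (40 - 31 = 9 left)
September 1 + 9 = September 10, 2040

September 10, 2040


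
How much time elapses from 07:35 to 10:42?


End time in minutes: 10×60 + 42 = 642
Start time in minutes: 7×60 + 35 = 455
Difference = 642 - 455 = 187 minutes
= 3 hours 7 minutes

3h 7m


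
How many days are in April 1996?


30 days

Month: April (month 4)
April has 30 days


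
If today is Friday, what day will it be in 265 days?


Start: Friday (index 4)
(4 + 265) mod 7
= 269 mod 7
= 3
Index 3 → Thursday

Thursday


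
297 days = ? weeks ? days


Weeks: 297 ÷ 7 = 42 remainder 3

42 weeks 3 days


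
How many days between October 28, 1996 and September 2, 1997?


From October 28, 1996 to September 2, 1997
Rest of October 1996: 31 - 28 = 3
Full months: November 30, December 31, January 31, February 1997 28, March 31, April 30, May 31, June 30, July 31, August 31
Days into September 1997: 2
Total = 3 + 30 + 31 + 31 + 28 + 31 + 30 + 31 + 30 + 31 + 31 + 2 = 309 days

309 days


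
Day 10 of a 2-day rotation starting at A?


Shifts: A, B
Start: A (index 0)
Day 10: (0 + 10 - 1) mod 2
= 9 mod 2
= 1
Index 1 → shift B

Shift B


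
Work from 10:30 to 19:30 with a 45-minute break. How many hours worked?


Total time = (19×60+30) - (10×60+30)
= 1170 - 630 = 540 min
Minus break: 540 - 45 = 495 min
= 8h 15m

8h 15m (495 minutes)


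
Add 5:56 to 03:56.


Start: 236 minutes from midnight
Add: 356 minutes
Total: 592 minutes
Hours: 592 ÷ 60 = 9 remainder 52

09:52


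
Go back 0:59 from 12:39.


Start: 759 minutes from midnight
Subtract: 59 minutes
Remaining: 759 - 59 = 700
Hours: 11, Minutes: 40

11:40


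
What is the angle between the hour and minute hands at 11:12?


96.0°

Hour hand = 11×30 + 12×0.5 = 336.0°
Minute hand = 12×6 = 72°
Difference = |336.0 - 72| = 264.0°
Since > 180°: 360 - 264.0 = 96.0°


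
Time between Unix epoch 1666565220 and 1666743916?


178696 seconds (49.6 hours / 2.07 days)

Difference = 1666743916 - 1666565220 = 178696 seconds
In hours: 178696 / 3600 ≈ 49.6
In days: 178696 / 86400 ≈ 2.07


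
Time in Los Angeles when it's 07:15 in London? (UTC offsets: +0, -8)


Time difference = UTC-8 - UTC+0 = -8 hours
New hour = (7 -8) mod 24
= -1 mod 24 = 23
Minutes unchanged → 23:15; -1 < 0 → previous day

23:15 (previous day)


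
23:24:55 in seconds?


Hours: 23 × 3600 = 82800
Minutes: 24 × 60 = 1440
Seconds: 55
Total = 82800 + 1440 + 55 = 84295

84295 seconds


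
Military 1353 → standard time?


Hour: 13
13 - 12 = 1 → PM

1:53 PM


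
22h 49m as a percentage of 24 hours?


Total minutes: 22×60 + 49 = 1369
Day = 24×60 = 1440 minutes
Fraction = 1369/1440 ≈ 0.9507
As a percentage: 1369/1440 × 100 ≈ 95.07%

0.9507 (95.07%)


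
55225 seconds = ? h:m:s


Hours: 55225 ÷ 3600 = 15 remainder 1225
Minutes: 1225 ÷ 60 = 20 remainder 25
Seconds: 25

15h 20m 25s


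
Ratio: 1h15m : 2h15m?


Duration 1: 75 minutes
Duration 2: 135 minutes
Ratio = 75:135
GCD = 15
Simplified = 5:9
As a decimal: 5/9 ≈ 0.56

5:9 (0.56)


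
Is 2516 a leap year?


Rules: divisible by 4 AND (not by 100 OR by 400)
2516 ÷ 4 = 629 exactly → divisible by 4
2516 ÷ 100 = 25 remainder 16 → not divisible by 100
Divisible by 4 but not by 100 → leap year

Yes


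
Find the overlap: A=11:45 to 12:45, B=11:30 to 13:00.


Meeting A: 705-765 (in minutes from midnight)
Meeting B: 690-780
Overlap start = max(705, 690) = 705
Overlap end = min(765, 780) = 765
Overlap = max(0, 765 - 705) = 60 min

60 minutes


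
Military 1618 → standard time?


Hour: 16
16 - 12 = 4 → PM

4:18 PM


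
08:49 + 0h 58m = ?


Start: 529 minutes from midnight
Add: 58 minutes
Total: 587 minutes
Hours: 587 ÷ 60 = 9 remainder 47

09:47


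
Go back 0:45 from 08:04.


Start: 484 minutes from midnight
Subtract: 45 minutes
Remaining: 484 - 45 = 439
Hours: 7, Minutes: 19

07:19


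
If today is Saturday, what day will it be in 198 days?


Start: Saturday (index 5)
(5 + 198) mod 7
= 203 mod 7
= 0
Index 0 → Monday

Monday


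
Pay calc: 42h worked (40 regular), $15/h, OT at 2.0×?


Regular: 40h × $15 = $600.00
Overtime: 42 - 40 = 2h
OT pay: 2h × $15 × 2.0 = $60.00
Total = $600.00 + $60.00 = $660.00

$660.00


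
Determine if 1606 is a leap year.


No

Rules: divisible by 4 AND (not by 100 OR by 400)
1606 ÷ 4 = 401 remainder 2 → not divisible by 4
Not divisible by 4 → not a leap year


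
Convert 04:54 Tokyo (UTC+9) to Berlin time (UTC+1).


20:54 (previous day)

Time difference = UTC+1 - UTC+9 = -8 hours
New hour = (4 -8) mod 24
= -4 mod 24 = 20
Minutes unchanged → 20:54; -4 < 0 → previous day


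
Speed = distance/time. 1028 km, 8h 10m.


125.9 km/h

Distance: 1028 km
Time: 8h 10m = 490 min = 490/60 = 49/6 hours
Speed = 1028 ÷ (49/6) = 1028 × 6 / 49 = 6168/49 ≈ 125.9 km/h


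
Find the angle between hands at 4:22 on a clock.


1.0°

Hour hand = 4×30 + 22×0.5 = 131.0°
Minute hand = 22×6 = 132°
Difference = |131.0 - 132| = 1.0°


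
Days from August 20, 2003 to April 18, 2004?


From August 20, 2003 to April 18, 2004
Rest of August 2003: 31 - 20 = 11
Full months: September 30, October 31, November 30, December 31, January 31, February 2004 29, March 31
Days into April 2004: 18
Total = 11 + 30 + 31 + 30 + 31 + 31 + 29 + 31 + 18 = 242 days

242 days


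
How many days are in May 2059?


31 days

Month: May (month 5)
May has 31 days


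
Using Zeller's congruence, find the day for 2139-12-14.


Zeller's congruence:
q=14, m=12, k=39, j=21
h = (14 + ⌊13×13/5⌋ + 39 + ⌊39/4⌋ + ⌊21/4⌋ - 2×21) mod 7
= (14 + 33 + 39 + 9 + 5 - 42) mod 7
= 58 mod 7 = 2
h=2 → Monday

Monday


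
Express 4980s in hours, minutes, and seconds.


1h 23m 0s

Hours: 4980 ÷ 3600 = 1 remainder 1380
Minutes: 1380 ÷ 60 = 23 remainder 0
Seconds: 0


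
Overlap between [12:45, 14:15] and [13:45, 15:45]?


Meeting A: 765-855 (in minutes from midnight)
Meeting B: 825-945
Overlap start = max(765, 825) = 825
Overlap end = min(855, 945) = 855
Overlap = max(0, 855 - 825) = 30 min

30 minutes


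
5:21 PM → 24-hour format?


17:21

Input: 5:21 PM
PM: 5 + 12 = 17


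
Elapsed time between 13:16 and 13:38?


End time in minutes: 13×60 + 38 = 818
Start time in minutes: 13×60 + 16 = 796
Difference = 818 - 796 = 22 minutes
= 0 hours 22 minutes

0h 22m


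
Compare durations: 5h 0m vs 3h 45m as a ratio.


Duration 1: 300 minutes
Duration 2: 225 minutes
Ratio = 300:225
GCD = 75
Simplified = 4:3
As a decimal: 4/3 ≈ 1.33

4:3 (1.33)


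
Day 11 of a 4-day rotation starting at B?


Shifts: A, B, C, D
Start: B (index 1)
Day 11: (1 + 11 - 1) mod 4
= 11 mod 4
= 3
Index 3 → shift D

Shift D


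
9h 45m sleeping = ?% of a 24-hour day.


40.6%

Time: 585 minutes
Day: 1440 minutes
Percentage = (585/1440) × 100 ≈ 40.6%


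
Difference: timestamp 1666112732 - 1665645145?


Difference = 1666112732 - 1665645145 = 467587 seconds
In hours: 467587 / 3600 ≈ 129.9
In days: 467587 / 86400 ≈ 5.41

467587 seconds (129.9 hours / 5.41 days)


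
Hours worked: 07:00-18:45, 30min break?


11h 15m (675 minutes)

Total time = (18×60+45) - (7×60+0)
= 1125 - 420 = 705 min
Minus break: 705 - 30 = 675 min
= 11h 15m


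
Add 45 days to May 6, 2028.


June 20, 2028

Start: May 6, 2028
Add 45 days
May 6 → June 1: 31 - 6 + 1 = 26 days (45 - 26 = 19 left)
June 1 + 19 = June 20, 2028


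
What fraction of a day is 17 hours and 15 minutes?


0.7188 (71.88%)

Total minutes: 17×60 + 15 = 1035
Day = 24×60 = 1440 minutes
Fraction = 1035/1440 ≈ 0.7188
As a percentage: 1035/1440 × 100 ≈ 71.88%


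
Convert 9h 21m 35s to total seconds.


Hours: 9 × 3600 = 32400
Minutes: 21 × 60 = 1260
Seconds: 35
Total = 32400 + 1260 + 35 = 33695

33695 seconds


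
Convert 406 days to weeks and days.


58 weeks 0 days

Weeks: 406 ÷ 7 = 58 remainder 0


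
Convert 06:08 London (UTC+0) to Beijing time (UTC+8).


14:08

Time difference = UTC+8 - UTC+0 = +8 hours
New hour = (6 + 8) mod 24
= 14 mod 24 = 14
Minutes unchanged → 14:08


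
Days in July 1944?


31 days

Month: July (month 7)
July has 31 days


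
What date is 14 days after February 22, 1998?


March 8, 1998

Start: February 22, 1998
Add 14 days
February 22 → March 1: 28 - 22 + 1 = 7 days (14 - 7 = 7 left)
March 1 + 7 = March 8, 1998


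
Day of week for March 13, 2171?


Wednesday

Zeller's congruence:
q=13, m=3, k=71, j=21
h = (13 + ⌊13×4/5⌋ + 71 + ⌊71/4⌋ + ⌊21/4⌋ - 2×21) mod 7
= (13 + 10 + 71 + 17 + 5 - 42) mod 7
= 74 mod 7 = 4
h=4 → Wednesday


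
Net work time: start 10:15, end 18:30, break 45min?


7h 30m (450 minutes)

Total time = (18×60+30) - (10×60+15)
= 1110 - 615 = 495 min
Minus break: 495 - 45 = 450 min
= 7h 30m


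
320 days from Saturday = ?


Start: Saturday (index 5)
(5 + 320) mod 7
= 325 mod 7
= 3
Index 3 → Thursday

Thursday


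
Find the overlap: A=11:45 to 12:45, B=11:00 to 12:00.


15 minutes

Meeting A: 705-765 (in minutes from midnight)
Meeting B: 660-720
Overlap start = max(705, 660) = 705
Overlap end = min(765, 720) = 720
Overlap = max(0, 720 - 705) = 15 min


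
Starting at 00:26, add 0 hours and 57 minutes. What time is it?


01:23

Start: 26 minutes from midnight
Add: 57 minutes
Total: 83 minutes
Hours: 83 ÷ 60 = 1 remainder 23


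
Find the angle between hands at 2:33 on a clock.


121.5°

Hour hand = 2×30 + 33×0.5 = 76.5°
Minute hand = 33×6 = 198°
Difference = |76.5 - 198| = 121.5°


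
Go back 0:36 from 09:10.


Start: 550 minutes from midnight
Subtract: 36 minutes
Remaining: 550 - 36 = 514
Hours: 8, Minutes: 34

08:34


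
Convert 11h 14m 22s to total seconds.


40462 seconds

Hours: 11 × 3600 = 39600
Minutes: 14 × 60 = 840
Seconds: 22
Total = 39600 + 840 + 22 = 40462


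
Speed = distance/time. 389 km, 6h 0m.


Distance: 389 km
Time: 6 hours
Speed = 389 / 6 ≈ 64.8 km/h

64.8 km/h


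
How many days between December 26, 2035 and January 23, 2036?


28 days

From December 26, 2035 to January 23, 2036
Rest of December 2035: 31 - 26 = 5
Days into January 2036: 23
Total = 5 + 23 = 28 days


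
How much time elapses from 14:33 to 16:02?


End time in minutes: 16×60 + 2 = 962
Start time in minutes: 14×60 + 33 = 873
Difference = 962 - 873 = 89 minutes
= 1 hours 29 minutes

1h 29m


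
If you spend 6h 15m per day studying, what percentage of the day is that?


Time: 375 minutes
Day: 1440 minutes
Percentage = (375/1440) × 100 ≈ 26.0%

26.0%


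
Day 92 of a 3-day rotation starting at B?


Shifts: A, B, C
Start: B (index 1)
Day 92: (1 + 92 - 1) mod 3
= 92 mod 3
= 2
Index 2 → shift C

Shift C


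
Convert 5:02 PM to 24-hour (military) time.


Input: 5:02 PM
PM: 5 + 12 = 17

17:02


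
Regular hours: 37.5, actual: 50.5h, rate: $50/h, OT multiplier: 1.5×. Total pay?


$2850.00

Regular: 37.5h × $50 = $1875.00
Overtime: 50.5 - 37.5 = 13.0h
OT pay: 13.0h × $50 × 1.5 = $975.00
Total = $1875.00 + $975.00 = $2850.00


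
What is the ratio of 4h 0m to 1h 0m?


4:1 (4.00)

Duration 1: 240 minutes
Duration 2: 60 minutes
Ratio = 240:60
GCD = 60
Simplified = 4:1
As a decimal: 4/1 = 4.00


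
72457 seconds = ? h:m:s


20h 7m 37s

Hours: 72457 ÷ 3600 = 20 remainder 457
Minutes: 457 ÷ 60 = 7 remainder 37
Seconds: 37


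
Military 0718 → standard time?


7:18 AM

Hour: 7
7 < 12 → AM


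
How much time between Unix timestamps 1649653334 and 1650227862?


Difference = 1650227862 - 1649653334 = 574528 seconds
In hours: 574528 / 3600 ≈ 159.6
In days: 574528 / 86400 ≈ 6.65

574528 seconds (159.6 hours / 6.65 days)


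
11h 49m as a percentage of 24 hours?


Total minutes: 11×60 + 49 = 709
Day = 24×60 = 1440 minutes
Fraction = 709/1440 ≈ 0.4924
As a percentage: 709/1440 × 100 ≈ 49.24%

0.4924 (49.24%)


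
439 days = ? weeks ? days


62 weeks 5 days

Weeks: 439 ÷ 7 = 62 remainder 5


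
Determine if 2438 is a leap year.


No

Rules: divisible by 4 AND (not by 100 OR by 400)
2438 ÷ 4 = 609 remainder 2 → not divisible by 4
Not divisible by 4 → not a leap year


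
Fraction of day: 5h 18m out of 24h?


Total minutes: 5×60 + 18 = 318
Day = 24×60 = 1440 minutes
Fraction = 318/1440 ≈ 0.2208
As a percentage: 318/1440 × 100 ≈ 22.08%

0.2208 (22.08%)


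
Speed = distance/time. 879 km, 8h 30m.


103.4 km/h

Distance: 879 km
Time: 8h 30m = 510 min = 510/60 = 17/2 hours
Speed = 879 ÷ (17/2) = 879 × 2 / 17 = 1758/17 ≈ 103.4 km/h


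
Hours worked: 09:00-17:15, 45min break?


7h 30m (450 minutes)

Total time = (17×60+15) - (9×60+0)
= 1035 - 540 = 495 min
Minus break: 495 - 45 = 450 min
= 7h 30m


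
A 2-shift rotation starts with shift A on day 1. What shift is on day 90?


Shift B

Shifts: A, B
Start: A (index 0)
Day 90: (0 + 90 - 1) mod 2
= 89 mod 2
= 1
Index 1 → shift B


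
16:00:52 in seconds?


Hours: 16 × 3600 = 57600
Minutes: 0 × 60 = 0
Seconds: 52
Total = 57600 + 0 + 52 = 57652

57652 seconds


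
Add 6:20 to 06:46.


Start: 406 minutes from midnight
Add: 380 minutes
Total: 786 minutes
Hours: 786 ÷ 60 = 13 remainder 6

13:06


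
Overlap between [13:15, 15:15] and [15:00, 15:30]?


Meeting A: 795-915 (in minutes from midnight)
Meeting B: 900-930
Overlap start = max(795, 900) = 900
Overlap end = min(915, 930) = 915
Overlap = max(0, 915 - 900) = 15 min

15 minutes


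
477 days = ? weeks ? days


68 weeks 1 days

Weeks: 477 ÷ 7 = 68 remainder 1


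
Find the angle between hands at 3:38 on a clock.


Hour hand = 3×30 + 38×0.5 = 109.0°
Minute hand = 38×6 = 228°
Difference = |109.0 - 228| = 119.0°

119.0°


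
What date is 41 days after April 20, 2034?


May 31, 2034

Start: April 20, 2034
Add 41 days
April 20 → May 1: 30 - 20 + 1 = 11 days (41 - 11 = 30 left)
May 1 + 30 = May 31, 2034


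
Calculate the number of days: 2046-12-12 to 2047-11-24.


From December 12, 2046 to November 24, 2047
Rest of December 2046: 31 - 12 = 19
Full months: January 31, February 2047 28, March 31, April 30, May 31, June 30, July 31, August 31, September 30, October 31
Days into November 2047: 24
Total = 19 + 31 + 28 + 31 + 30 + 31 + 30 + 31 + 31 + 30 + 31 + 24 = 347 days

347 days


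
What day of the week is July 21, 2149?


Zeller's congruence:
q=21, m=7, k=49, j=21
h = (21 + ⌊13×8/5⌋ + 49 + ⌊49/4⌋ + ⌊21/4⌋ - 2×21) mod 7
= (21 + 20 + 49 + 12 + 5 - 42) mod 7
= 65 mod 7 = 2
h=2 → Monday

Monday


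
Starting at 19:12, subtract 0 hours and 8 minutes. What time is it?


19:04

Start: 1152 minutes from midnight
Subtract: 8 minutes
Remaining: 1152 - 8 = 1144
Hours: 19, Minutes: 4


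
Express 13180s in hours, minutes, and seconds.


Hours: 13180 ÷ 3600 = 3 remainder 2380
Minutes: 2380 ÷ 60 = 39 remainder 40
Seconds: 40

3h 39m 40s


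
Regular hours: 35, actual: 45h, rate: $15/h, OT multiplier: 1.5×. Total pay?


Regular: 35h × $15 = $525.00
Overtime: 45 - 35 = 10h
OT pay: 10h × $15 × 1.5 = $225.00
Total = $525.00 + $225.00 = $750.00

$750.00


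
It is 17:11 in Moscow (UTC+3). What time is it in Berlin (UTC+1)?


Time difference = UTC+1 - UTC+3 = -2 hours
New hour = (17 -2) mod 24
= 15 mod 24 = 15
Minutes unchanged → 15:11

15:11


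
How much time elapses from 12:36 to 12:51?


End time in minutes: 12×60 + 51 = 771
Start time in minutes: 12×60 + 36 = 756
Difference = 771 - 756 = 15 minutes
= 0 hours 15 minutes

0h 15m


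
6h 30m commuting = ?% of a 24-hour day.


Time: 390 minutes
Day: 1440 minutes
Percentage = (390/1440) × 100 ≈ 27.1%

27.1%


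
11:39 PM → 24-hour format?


23:39

Input: 11:39 PM
PM: 11 + 12 = 23


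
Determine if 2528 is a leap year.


Rules: divisible by 4 AND (not by 100 OR by 400)
2528 ÷ 4 = 632 exactly → divisible by 4
2528 ÷ 100 = 25 remainder 28 → not divisible by 100
Divisible by 4 but not by 100 → leap year

Yes


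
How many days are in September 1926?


Month: September (month 9)
September has 30 days

30 days


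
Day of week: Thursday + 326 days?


Monday

Start: Thursday (index 3)
(3 + 326) mod 7
= 329 mod 7
= 0
Index 0 → Monday


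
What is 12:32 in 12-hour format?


Hour: 12
12 → 12 PM (noon)

12:32 PM


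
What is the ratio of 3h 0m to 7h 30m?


2:5 (0.40)

Duration 1: 180 minutes
Duration 2: 450 minutes
Ratio = 180:450
GCD = 90
Simplified = 2:5
As a decimal: 2/5 = 0.40


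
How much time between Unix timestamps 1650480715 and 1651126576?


645861 seconds (179.4 hours / 7.48 days)

Difference = 1651126576 - 1650480715 = 645861 seconds
In hours: 645861 / 3600 ≈ 179.4
In days: 645861 / 86400 ≈ 7.48


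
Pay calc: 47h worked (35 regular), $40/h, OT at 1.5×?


$2120.00

Regular: 35h × $40 = $1400.00
Overtime: 47 - 35 = 12h
OT pay: 12h × $40 × 1.5 = $720.00
Total = $1400.00 + $720.00 = $2120.00


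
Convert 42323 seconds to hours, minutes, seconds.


Hours: 42323 ÷ 3600 = 11 remainder 2723
Minutes: 2723 ÷ 60 = 45 remainder 23
Seconds: 23

11h 45m 23s


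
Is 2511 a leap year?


No

Rules: divisible by 4 AND (not by 100 OR by 400)
2511 ÷ 4 = 627 remainder 3 → not divisible by 4
Not divisible by 4 → not a leap year


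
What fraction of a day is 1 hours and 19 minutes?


0.0549 (5.49%)

Total minutes: 1×60 + 19 = 79
Day = 24×60 = 1440 minutes
Fraction = 79/1440 ≈ 0.0549
As a percentage: 79/1440 × 100 ≈ 5.49%


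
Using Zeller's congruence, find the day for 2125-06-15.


Friday

Zeller's congruence:
q=15, m=6, k=25, j=21
h = (15 + ⌊13×7/5⌋ + 25 + ⌊25/4⌋ + ⌊21/4⌋ - 2×21) mod 7
= (15 + 18 + 25 + 6 + 5 - 42) mod 7
= 27 mod 7 = 6
h=6 → Friday


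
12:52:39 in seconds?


Hours: 12 × 3600 = 43200
Minutes: 52 × 60 = 3120
Seconds: 39
Total = 43200 + 3120 + 39 = 46359

46359 seconds


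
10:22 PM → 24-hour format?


22:22

Input: 10:22 PM
PM: 10 + 12 = 22


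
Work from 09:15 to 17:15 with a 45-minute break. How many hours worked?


Total time = (17×60+15) - (9×60+15)
= 1035 - 555 = 480 min
Minus break: 480 - 45 = 435 min
= 7h 15m

7h 15m (435 minutes)


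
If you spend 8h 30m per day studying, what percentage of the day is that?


35.4%

Time: 510 minutes
Day: 1440 minutes
Percentage = (510/1440) × 100 ≈ 35.4%


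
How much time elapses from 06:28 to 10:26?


3h 58m

End time in minutes: 10×60 + 26 = 626
Start time in minutes: 6×60 + 28 = 388
Difference = 626 - 388 = 238 minutes
= 3 hours 58 minutes


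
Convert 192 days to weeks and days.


Weeks: 192 ÷ 7 = 27 remainder 3

27 weeks 3 days


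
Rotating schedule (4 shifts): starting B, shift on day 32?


Shift A

Shifts: A, B, C, D
Start: B (index 1)
Day 32: (1 + 32 - 1) mod 4
= 32 mod 4
= 0
Index 0 → shift A


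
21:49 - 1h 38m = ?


Start: 1309 minutes from midnight
Subtract: 98 minutes
Remaining: 1309 - 98 = 1211
Hours: 20, Minutes: 11

20:11


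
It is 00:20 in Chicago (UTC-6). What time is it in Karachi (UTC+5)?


11:20

Time difference = UTC+5 - UTC-6 = +11 hours
New hour = (0 + 11) mod 24
= 11 mod 24 = 11
Minutes unchanged → 11:20


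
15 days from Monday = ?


Start: Monday (index 0)
(0 + 15) mod 7
= 15 mod 7
= 1
Index 1 → Tuesday

Tuesday


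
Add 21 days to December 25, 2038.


January 15, 2039

Start: December 25, 2038
Add 21 days
December 25 → January 1: 31 - 25 + 1 = 7 days (21 - 7 = 14 left)
January 1 + 14 = January 15, 2039


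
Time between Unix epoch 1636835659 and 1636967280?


131621 seconds (36.6 hours / 1.52 days)

Difference = 1636967280 - 1636835659 = 131621 seconds
In hours: 131621 / 3600 ≈ 36.6
In days: 131621 / 86400 ≈ 1.52


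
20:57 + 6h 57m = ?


Start: 1257 minutes from midnight
Add: 417 minutes
Total: 1674 minutes
Hours: 1674 ÷ 60 = 27 remainder 54
27 ≥ 24 → 27 - 24 = 3 (next day)

03:54 (next day)


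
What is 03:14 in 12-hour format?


3:14 AM

Hour: 3
3 < 12 → AM


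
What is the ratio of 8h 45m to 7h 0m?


Duration 1: 525 minutes
Duration 2: 420 minutes
Ratio = 525:420
GCD = 105
Simplified = 5:4
As a decimal: 5/4 = 1.25

5:4 (1.25)


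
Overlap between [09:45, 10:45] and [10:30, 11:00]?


15 minutes

Meeting A: 585-645 (in minutes from midnight)
Meeting B: 630-660
Overlap start = max(585, 630) = 630
Overlap end = min(645, 660) = 645
Overlap = max(0, 645 - 630) = 15 min


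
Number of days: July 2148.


31 days

Month: July (month 7)
July has 31 days


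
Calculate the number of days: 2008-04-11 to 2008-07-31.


From April 11, 2008 to July 31, 2008
Rest of April 2008: 30 - 11 = 19
Full months: May 31, June 30
Days into July 2008: 31
Total = 19 + 31 + 30 + 31 = 111 days

111 days


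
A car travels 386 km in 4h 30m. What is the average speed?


Distance: 386 km
Time: 4h 30m = 270 min = 270/60 = 9/2 hours
Speed = 386 ÷ (9/2) = 386 × 2 / 9 = 772/9 ≈ 85.8 km/h

85.8 km/h


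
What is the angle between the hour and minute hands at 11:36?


132.0°

Hour hand = 11×30 + 36×0.5 = 348.0°
Minute hand = 36×6 = 216°
Difference = |348.0 - 216| = 132.0°


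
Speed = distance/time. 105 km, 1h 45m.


Distance: 105 km
Time: 1h 45m = 105 min = 105/60 = 7/4 hours
Speed = 105 ÷ (7/4) = 105 × 4 / 7 = 420/7 = 60.0 km/h

60.0 km/h


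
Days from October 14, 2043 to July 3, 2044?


From October 14, 2043 to July 3, 2044
Rest of October 2043: 31 - 14 = 17
Full months: November 30, December 31, January 31, February 2044 29, March 31, April 30, May 31, June 30
Days into July 2044: 3
Total = 17 + 30 + 31 + 31 + 29 + 31 + 30 + 31 + 30 + 3 = 263 days

263 days


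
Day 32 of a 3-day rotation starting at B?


Shifts: A, B, C
Start: B (index 1)
Day 32: (1 + 32 - 1) mod 3
= 32 mod 3
= 2
Index 2 → shift C

Shift C


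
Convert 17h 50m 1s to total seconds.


Hours: 17 × 3600 = 61200
Minutes: 50 × 60 = 3000
Seconds: 1
Total = 61200 + 3000 + 1 = 64201

64201 seconds


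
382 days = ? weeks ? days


54 weeks 4 days

Weeks: 382 ÷ 7 = 54 remainder 4


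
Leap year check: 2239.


No

Rules: divisible by 4 AND (not by 100 OR by 400)
2239 ÷ 4 = 559 remainder 3 → not divisible by 4
Not divisible by 4 → not a leap year


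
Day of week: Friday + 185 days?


Monday

Start: Friday (index 4)
(4 + 185) mod 7
= 189 mod 7
= 0
Index 0 → Monday


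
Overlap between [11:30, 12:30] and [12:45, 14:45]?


0 minutes

Meeting A: 690-750 (in minutes from midnight)
Meeting B: 765-885
Overlap start = max(690, 765) = 765
Overlap end = min(750, 885) = 750
Overlap = max(0, 750 - 765) = 0 min


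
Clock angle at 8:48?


Hour hand = 8×30 + 48×0.5 = 264.0°
Minute hand = 48×6 = 288°
Difference = |264.0 - 288| = 24.0°

24.0°


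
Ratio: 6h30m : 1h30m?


Duration 1: 390 minutes
Duration 2: 90 minutes
Ratio = 390:90
GCD = 30
Simplified = 13:3
As a decimal: 13/3 ≈ 4.33

13:3 (4.33)


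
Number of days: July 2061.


31 days

Month: July (month 7)
July has 31 days


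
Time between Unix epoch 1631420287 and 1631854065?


433778 seconds (120.5 hours / 5.02 days)

Difference = 1631854065 - 1631420287 = 433778 seconds
In hours: 433778 / 3600 ≈ 120.5
In days: 433778 / 86400 ≈ 5.02


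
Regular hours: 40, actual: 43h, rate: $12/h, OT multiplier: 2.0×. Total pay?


$552.00

Regular: 40h × $12 = $480.00
Overtime: 43 - 40 = 3h
OT pay: 3h × $12 × 2.0 = $72.00
Total = $480.00 + $72.00 = $552.00


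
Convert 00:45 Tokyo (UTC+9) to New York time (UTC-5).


10:45 (previous day)

Time difference = UTC-5 - UTC+9 = -14 hours
New hour = (0 -14) mod 24
= -14 mod 24 = 10
Minutes unchanged → 10:45; -14 < 0 → previous day


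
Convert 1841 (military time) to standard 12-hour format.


6:41 PM

Hour: 18
18 - 12 = 6 → PM


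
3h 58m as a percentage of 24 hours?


0.1653 (16.53%)

Total minutes: 3×60 + 58 = 238
Day = 24×60 = 1440 minutes
Fraction = 238/1440 ≈ 0.1653
As a percentage: 238/1440 × 100 ≈ 16.53%


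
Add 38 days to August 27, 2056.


Start: August 27, 2056
Add 38 days
August 27 → September 1: 31 - 27 + 1 = 5 days (38 - 5 = 33 left)
September 1 → October 1: 30 - 1 + 1 = 30 days (33 - 30 = 3 left)
October 1 + 3 = October 4, 2056

October 4, 2056


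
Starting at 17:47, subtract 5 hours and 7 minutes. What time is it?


Start: 1067 minutes from midnight
Subtract: 307 minutes
Remaining: 1067 - 307 = 760
Hours: 12, Minutes: 40

12:40


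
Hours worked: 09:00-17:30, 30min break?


Total time = (17×60+30) - (9×60+0)
= 1050 - 540 = 510 min
Minus break: 510 - 30 = 480 min
= 8h 0m

8h 0m (480 minutes)


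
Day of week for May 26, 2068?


Zeller's congruence:
q=26, m=5, k=68, j=20
h = (26 + ⌊13×6/5⌋ + 68 + ⌊68/4⌋ + ⌊20/4⌋ - 2×20) mod 7
= (26 + 15 + 68 + 17 + 5 - 40) mod 7
= 91 mod 7 = 0
h=0 → Saturday

Saturday


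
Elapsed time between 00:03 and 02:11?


End time in minutes: 2×60 + 11 = 131
Start time in minutes: 0×60 + 3 = 3
Difference = 131 - 3 = 128 minutes
= 2 hours 8 minutes

2h 8m


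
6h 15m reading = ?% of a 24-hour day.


26.0%

Time: 375 minutes
Day: 1440 minutes
Percentage = (375/1440) × 100 ≈ 26.0%


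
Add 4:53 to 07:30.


Start: 450 minutes from midnight
Add: 293 minutes
Total: 743 minutes
Hours: 743 ÷ 60 = 12 remainder 23

12:23


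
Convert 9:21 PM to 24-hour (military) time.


Input: 9:21 PM
PM: 9 + 12 = 21

21:21


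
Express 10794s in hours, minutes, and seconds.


2h 59m 54s

Hours: 10794 ÷ 3600 = 2 remainder 3594
Minutes: 3594 ÷ 60 = 59 remainder 54
Seconds: 54


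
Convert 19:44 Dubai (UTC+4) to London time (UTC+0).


15:44

Time difference = UTC+0 - UTC+4 = -4 hours
New hour = (19 -4) mod 24
= 15 mod 24 = 15
Minutes unchanged → 15:44


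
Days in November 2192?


30 days

Month: November (month 11)
November has 30 days


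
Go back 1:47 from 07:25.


Start: 445 minutes from midnight
Subtract: 107 minutes
Remaining: 445 - 107 = 338
Hours: 5, Minutes: 38

05:38


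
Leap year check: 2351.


Rules: divisible by 4 AND (not by 100 OR by 400)
2351 ÷ 4 = 587 remainder 3 → not divisible by 4
Not divisible by 4 → not a leap year

No


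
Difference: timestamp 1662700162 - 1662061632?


Difference = 1662700162 - 1662061632 = 638530 seconds
In hours: 638530 / 3600 ≈ 177.4
In days: 638530 / 86400 ≈ 7.39

638530 seconds (177.4 hours / 7.39 days)


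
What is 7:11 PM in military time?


Input: 7:11 PM
PM: 7 + 12 = 19

19:11


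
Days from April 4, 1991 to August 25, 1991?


From April 4, 1991 to August 25, 1991
Rest of April 1991: 30 - 4 = 26
Full months: May 31, June 30, July 31
Days into August 1991: 25
Total = 26 + 31 + 30 + 31 + 25 = 143 days

143 days


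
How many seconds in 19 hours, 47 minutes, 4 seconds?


71224 seconds

Hours: 19 × 3600 = 68400
Minutes: 47 × 60 = 2820
Seconds: 4
Total = 68400 + 2820 + 4 = 71224


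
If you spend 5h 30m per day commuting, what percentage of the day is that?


22.9%

Time: 330 minutes
Day: 1440 minutes
Percentage = (330/1440) × 100 ≈ 22.9%
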